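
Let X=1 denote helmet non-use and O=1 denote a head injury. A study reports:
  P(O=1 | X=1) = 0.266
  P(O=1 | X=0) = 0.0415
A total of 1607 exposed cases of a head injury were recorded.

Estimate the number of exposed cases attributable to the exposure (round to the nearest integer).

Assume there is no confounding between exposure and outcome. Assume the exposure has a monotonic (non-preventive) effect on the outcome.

about 1356 cases

Let p₁ = 0.266, p₀ = 0.0415.
PN = (p₁ − p₀)/p₁ = (0.266 − 0.0415) / 0.266 ≈ 0.84398.
Attributable cases ≈ PN × (exposed cases) = 0.84398 × 1607 ≈ 1356.28.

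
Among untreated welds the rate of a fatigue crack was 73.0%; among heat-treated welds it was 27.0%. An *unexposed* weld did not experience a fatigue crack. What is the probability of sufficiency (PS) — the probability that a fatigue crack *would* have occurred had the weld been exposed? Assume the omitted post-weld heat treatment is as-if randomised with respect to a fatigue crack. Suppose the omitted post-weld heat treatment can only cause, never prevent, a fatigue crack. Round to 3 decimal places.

PS ≈ 0.630

p₁ = 0.73, p₀ = 0.27.
Under exogeneity and monotonicity, PS = (p₁ − p₀) / (1 − p₀).
PS = (0.73 − 0.27) / (1 − 0.27) = 0.46 / 0.73 ≈ 0.6301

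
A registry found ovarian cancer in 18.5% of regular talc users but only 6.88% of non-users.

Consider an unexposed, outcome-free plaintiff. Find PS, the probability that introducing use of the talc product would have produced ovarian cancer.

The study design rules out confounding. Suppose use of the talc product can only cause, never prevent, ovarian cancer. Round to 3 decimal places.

PS ≈ 0.125

p₁ = 0.185, p₀ = 0.0688.
Under exogeneity and monotonicity, PS = (p₁ − p₀) / (1 − p₀).
PS = (0.185 − 0.0688) / (1 − 0.0688) = 0.1162 / 0.9312 ≈ 0.1248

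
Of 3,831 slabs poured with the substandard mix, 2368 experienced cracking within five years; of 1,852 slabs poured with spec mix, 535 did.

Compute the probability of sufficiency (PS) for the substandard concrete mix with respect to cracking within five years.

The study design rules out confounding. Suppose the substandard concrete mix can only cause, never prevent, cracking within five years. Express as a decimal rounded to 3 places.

PS ≈ 0.463

p₁ = P(outcome | exposed) = 2368/3831 = 0.61812
p₀ = P(outcome | unexposed) = 535/1852 = 0.28888
Under exogeneity and monotonicity, PS = (p₁ − p₀) / (1 − p₀).
PS = (0.61812 − 0.28888) / (1 − 0.28888) = 0.32924 / 0.71112 ≈ 0.4630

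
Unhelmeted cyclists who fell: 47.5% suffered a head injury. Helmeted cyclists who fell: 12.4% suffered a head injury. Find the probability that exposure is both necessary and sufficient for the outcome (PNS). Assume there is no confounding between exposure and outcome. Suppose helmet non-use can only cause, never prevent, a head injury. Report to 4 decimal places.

PNS ≈ 0.3510

p₁ = 0.475, p₀ = 0.124.
Under exogeneity and monotonicity, PNS = p₁ − p₀.
PNS = 0.475 − 0.124 = 0.351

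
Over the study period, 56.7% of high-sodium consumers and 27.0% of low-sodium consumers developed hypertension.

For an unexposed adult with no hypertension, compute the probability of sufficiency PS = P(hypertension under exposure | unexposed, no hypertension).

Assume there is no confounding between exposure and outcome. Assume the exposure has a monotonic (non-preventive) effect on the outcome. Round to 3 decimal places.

p₁ = 0.567, p₀ = 0.27.
Under exogeneity and monotonicity, PS = (p₁ − p₀) / (1 − p₀).
PS = (0.567 − 0.27) / (1 − 0.27) = 0.297 / 0.73 ≈ 0.4068

PS ≈ 0.407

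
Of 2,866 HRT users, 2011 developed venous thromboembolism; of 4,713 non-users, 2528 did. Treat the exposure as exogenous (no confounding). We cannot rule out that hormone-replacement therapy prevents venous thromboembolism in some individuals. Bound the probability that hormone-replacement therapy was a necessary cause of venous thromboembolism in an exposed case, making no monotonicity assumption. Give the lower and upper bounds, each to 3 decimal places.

0.236 ≤ PN ≤ 0.661

p₁ = P(outcome | exposed) = 2011/2866 = 0.70167
p₀ = P(outcome | unexposed) = 2528/4713 = 0.53639
Under exogeneity alone the bounds on PN are max{0,(p₁−p₀)/p₁} ≤ PN ≤ min{1,(1−p₀)/p₁}.
  lower = (p₁ − p₀)/p₁ = 0.16529 / 0.70167 ≈ 0.2356
  upper = min{1, (1 − p₀)/p₁} = 0.46361 / 0.70167 ≈ 0.6607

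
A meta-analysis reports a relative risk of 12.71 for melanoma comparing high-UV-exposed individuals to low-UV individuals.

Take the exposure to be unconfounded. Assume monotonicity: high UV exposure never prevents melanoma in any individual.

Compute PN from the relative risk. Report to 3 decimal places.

PN ≈ 0.921

Under exogeneity and monotonicity, PN = (RR − 1) / RR = 1 − 1/RR.
PN = (12.71 − 1) / 12.71 = 11.71 / 12.71 ≈ 0.9213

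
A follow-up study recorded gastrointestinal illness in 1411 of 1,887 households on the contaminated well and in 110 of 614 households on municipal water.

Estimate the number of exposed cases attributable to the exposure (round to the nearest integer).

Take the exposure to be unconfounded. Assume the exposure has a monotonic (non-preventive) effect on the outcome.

about 1073 cases

p₁ = P(outcome | exposed) = 1411/1887 = 0.74775
p₀ = P(outcome | unexposed) = 110/614 = 0.17915
PN = (p₁ − p₀)/p₁ = (0.74775 − 0.17915) / 0.74775 ≈ 0.76041.
Attributable cases ≈ PN × (exposed cases) = 0.76041 × 1411 ≈ 1072.94.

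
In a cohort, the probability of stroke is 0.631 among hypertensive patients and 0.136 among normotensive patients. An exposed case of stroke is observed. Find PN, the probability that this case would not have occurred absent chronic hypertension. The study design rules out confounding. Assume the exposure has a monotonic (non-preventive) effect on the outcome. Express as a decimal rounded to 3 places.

Let p₁ = 0.631, p₀ = 0.136.
Under exogeneity and monotonicity, PN = (p₁ − p₀) / p₁.
PN = (0.631 − 0.136) / 0.631 = 0.495 / 0.631 ≈ 0.7845

PN ≈ 0.784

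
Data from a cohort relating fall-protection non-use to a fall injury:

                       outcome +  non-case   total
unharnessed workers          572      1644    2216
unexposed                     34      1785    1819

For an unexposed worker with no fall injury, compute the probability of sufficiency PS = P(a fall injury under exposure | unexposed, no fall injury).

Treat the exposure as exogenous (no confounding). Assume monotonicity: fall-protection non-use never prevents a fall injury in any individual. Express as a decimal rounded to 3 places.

p₁ = P(outcome | exposed) = 572/2216 = 0.25812
p₀ = P(outcome | unexposed) = 34/1819 = 0.018692
Under exogeneity and monotonicity, PS = (p₁ − p₀)/(1 − p₀).
PS = (0.25812 − 0.018692) / 0.98131 ≈ 0.2440

PS ≈ 0.244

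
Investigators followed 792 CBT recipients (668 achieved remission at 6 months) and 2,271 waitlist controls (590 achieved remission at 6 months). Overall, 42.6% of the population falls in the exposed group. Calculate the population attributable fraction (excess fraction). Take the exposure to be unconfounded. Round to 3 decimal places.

PAF ≈ 0.489

p₁ = P(outcome | exposed) = 668/792 = 0.84343
p₀ = P(outcome | unexposed) = 590/2271 = 0.2598
Overall risk P(Y=1) = π·p₁ + (1−π)·p₀ = 0.426×0.84343 + 0.574×0.2598 = 0.50843.
Under exogeneity, PAF = [P(Y=1) − p₀] / P(Y=1).
PAF = (0.50843 − 0.2598) / 0.50843 ≈ 0.4890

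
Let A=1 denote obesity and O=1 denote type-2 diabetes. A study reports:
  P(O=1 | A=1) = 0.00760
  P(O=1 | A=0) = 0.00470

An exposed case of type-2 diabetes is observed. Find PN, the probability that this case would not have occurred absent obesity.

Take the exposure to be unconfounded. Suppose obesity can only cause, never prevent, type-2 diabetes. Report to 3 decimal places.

PN ≈ 0.382

Let p₁ = 0.0076, p₀ = 0.0047.
Under exogeneity and monotonicity, PN = (p₁ − p₀) / p₁.
PN = (0.0076 − 0.0047) / 0.0076 = 0.0029 / 0.0076 ≈ 0.3816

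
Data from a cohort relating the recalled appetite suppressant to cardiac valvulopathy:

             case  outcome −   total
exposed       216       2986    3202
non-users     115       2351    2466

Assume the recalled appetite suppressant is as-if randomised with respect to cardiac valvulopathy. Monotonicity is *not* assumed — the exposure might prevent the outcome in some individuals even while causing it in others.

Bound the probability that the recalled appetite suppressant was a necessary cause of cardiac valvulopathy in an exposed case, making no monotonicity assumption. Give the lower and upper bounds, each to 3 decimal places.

p₁ = P(outcome | exposed) = 216/3202 = 0.067458
p₀ = P(outcome | unexposed) = 115/2466 = 0.046634
Under exogeneity alone the bounds on PN are max{0,(p₁−p₀)/p₁} ≤ PN ≤ min{1,(1−p₀)/p₁}.
  lower = (p₁ − p₀)/p₁ = 0.020824 / 0.067458 ≈ 0.3087
  upper = min{1, (1 − p₀)/p₁} = 0.95337 / 0.067458 ≈ 14.1328 → capped at 1

0.309 ≤ PN ≤ 1.000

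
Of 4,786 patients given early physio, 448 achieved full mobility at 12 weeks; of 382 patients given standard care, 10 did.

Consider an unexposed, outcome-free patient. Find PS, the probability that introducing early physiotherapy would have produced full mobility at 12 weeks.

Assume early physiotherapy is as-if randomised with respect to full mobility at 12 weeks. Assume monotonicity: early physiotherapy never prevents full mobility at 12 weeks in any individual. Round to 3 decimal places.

p₁ = P(outcome | exposed) = 448/4786 = 0.093606
p₀ = P(outcome | unexposed) = 10/382 = 0.026178
Under exogeneity and monotonicity, PS = (p₁ − p₀) / (1 − p₀).
PS = (0.093606 − 0.026178) / (1 − 0.026178) = 0.067428 / 0.97382 ≈ 0.0692

PS ≈ 0.069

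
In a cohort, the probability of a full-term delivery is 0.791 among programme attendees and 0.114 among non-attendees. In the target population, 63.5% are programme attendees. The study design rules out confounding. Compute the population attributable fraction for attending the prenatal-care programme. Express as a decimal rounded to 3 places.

PAF ≈ 0.790

Let p₁ = 0.791, p₀ = 0.114.
Overall risk P(Y=1) = π·p₁ + (1−π)·p₀ = 0.635×0.791 + 0.365×0.114 = 0.5439.
Under exogeneity, PAF = [P(Y=1) − p₀] / P(Y=1).
PAF = (0.5439 − 0.114) / 0.5439 ≈ 0.7904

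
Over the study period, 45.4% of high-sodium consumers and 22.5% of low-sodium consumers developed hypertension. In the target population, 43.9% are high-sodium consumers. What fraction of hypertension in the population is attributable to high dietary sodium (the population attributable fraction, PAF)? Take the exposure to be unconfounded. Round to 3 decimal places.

p₁ = 0.454, p₀ = 0.225.
Overall risk P(Y=1) = π·p₁ + (1−π)·p₀ = 0.439×0.454 + 0.561×0.225 = 0.32553.
Under exogeneity, PAF = [P(Y=1) − p₀] / P(Y=1).
PAF = (0.32553 − 0.225) / 0.32553 ≈ 0.3088

PAF ≈ 0.309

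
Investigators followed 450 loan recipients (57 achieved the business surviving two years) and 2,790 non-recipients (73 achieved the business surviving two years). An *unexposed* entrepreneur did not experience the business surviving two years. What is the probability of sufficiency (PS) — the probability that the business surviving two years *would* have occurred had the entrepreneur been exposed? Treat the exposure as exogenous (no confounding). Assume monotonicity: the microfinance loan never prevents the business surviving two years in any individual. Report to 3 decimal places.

p₁ = P(outcome | exposed) = 57/450 = 0.12667
p₀ = P(outcome | unexposed) = 73/2790 = 0.026165
Under exogeneity and monotonicity, PS = (p₁ − p₀) / (1 − p₀).
PS = (0.12667 − 0.026165) / (1 − 0.026165) = 0.1005 / 0.97384 ≈ 0.1032

PS ≈ 0.103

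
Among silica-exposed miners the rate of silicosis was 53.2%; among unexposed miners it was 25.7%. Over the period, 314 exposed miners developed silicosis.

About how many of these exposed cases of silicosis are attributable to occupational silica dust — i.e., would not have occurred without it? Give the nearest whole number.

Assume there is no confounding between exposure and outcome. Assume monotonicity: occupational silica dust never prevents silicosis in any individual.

p₁ = 0.532, p₀ = 0.257.
PN = (p₁ − p₀)/p₁ = (0.532 − 0.257) / 0.532 ≈ 0.51692.
Attributable cases ≈ PN × (exposed cases) = 0.51692 × 314 ≈ 162.31.

about 162 cases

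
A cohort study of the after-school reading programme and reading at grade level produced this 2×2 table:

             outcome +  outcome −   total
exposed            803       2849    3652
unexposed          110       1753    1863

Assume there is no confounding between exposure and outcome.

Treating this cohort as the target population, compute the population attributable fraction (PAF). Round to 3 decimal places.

PAF ≈ 0.643

p₁ = P(outcome | exposed) = 803/3652 = 0.21988
p₀ = P(outcome | unexposed) = 110/1863 = 0.059045
Exposure prevalence π = 3652/5515 = 0.66219; overall risk P(Y=1) = 0.16555.
Under exogeneity, PAF = [P(Y=1) − p₀]/P(Y=1).
PAF = (0.16555 − 0.059045) / 0.16555 ≈ 0.6433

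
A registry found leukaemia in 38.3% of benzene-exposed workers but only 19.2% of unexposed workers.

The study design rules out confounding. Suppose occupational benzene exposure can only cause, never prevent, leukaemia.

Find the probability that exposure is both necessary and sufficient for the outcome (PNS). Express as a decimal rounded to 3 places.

p₁ = 0.383, p₀ = 0.192.
Under exogeneity and monotonicity, PNS = p₁ − p₀.
PNS = 0.383 − 0.192 = 0.191

PNS ≈ 0.191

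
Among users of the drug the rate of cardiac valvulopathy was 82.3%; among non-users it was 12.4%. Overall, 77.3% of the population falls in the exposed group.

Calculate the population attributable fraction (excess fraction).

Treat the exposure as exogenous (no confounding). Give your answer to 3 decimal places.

p₁ = 0.823, p₀ = 0.124.
Overall risk P(Y=1) = π·p₁ + (1−π)·p₀ = 0.773×0.823 + 0.227×0.124 = 0.66433.
Under exogeneity, PAF = [P(Y=1) − p₀] / P(Y=1).
PAF = (0.66433 − 0.124) / 0.66433 ≈ 0.8133

PAF ≈ 0.813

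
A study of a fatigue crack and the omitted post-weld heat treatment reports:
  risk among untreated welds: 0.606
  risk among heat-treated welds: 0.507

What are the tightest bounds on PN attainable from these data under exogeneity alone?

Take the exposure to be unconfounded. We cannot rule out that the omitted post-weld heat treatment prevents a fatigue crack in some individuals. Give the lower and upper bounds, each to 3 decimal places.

Let p₁ = 0.606, p₀ = 0.507.
Under exogeneity alone the bounds on PN are max{0,(p₁−p₀)/p₁} ≤ PN ≤ min{1,(1−p₀)/p₁}.
  lower = (p₁ − p₀)/p₁ = 0.099 / 0.606 ≈ 0.1634
  upper = min{1, (1 − p₀)/p₁} = 0.493 / 0.606 ≈ 0.8135

0.163 ≤ PN ≤ 0.814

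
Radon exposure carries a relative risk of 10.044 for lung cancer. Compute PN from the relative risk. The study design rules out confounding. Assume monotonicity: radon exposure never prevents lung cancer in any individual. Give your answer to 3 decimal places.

Under exogeneity and monotonicity, PN = (RR − 1) / RR = 1 − 1/RR.
PN = (10.044 − 1) / 10.044 = 9.044 / 10.044 ≈ 0.9004

PN ≈ 0.900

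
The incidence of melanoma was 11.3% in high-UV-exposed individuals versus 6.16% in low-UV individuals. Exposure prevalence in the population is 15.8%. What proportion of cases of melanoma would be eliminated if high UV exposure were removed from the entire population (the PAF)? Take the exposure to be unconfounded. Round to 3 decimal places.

p₁ = 0.113, p₀ = 0.0616.
Overall risk P(Y=1) = π·p₁ + (1−π)·p₀ = 0.158×0.113 + 0.842×0.0616 = 0.069721.
Under exogeneity, PAF = [P(Y=1) − p₀] / P(Y=1).
PAF = (0.069721 − 0.0616) / 0.069721 ≈ 0.1165

PAF ≈ 0.116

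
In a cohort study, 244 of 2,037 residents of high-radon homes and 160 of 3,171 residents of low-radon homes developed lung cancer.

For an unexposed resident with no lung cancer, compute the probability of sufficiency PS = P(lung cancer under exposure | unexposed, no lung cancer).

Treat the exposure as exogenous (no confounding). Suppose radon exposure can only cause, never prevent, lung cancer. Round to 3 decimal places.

p₁ = P(outcome | exposed) = 244/2037 = 0.11978
p₀ = P(outcome | unexposed) = 160/3171 = 0.050457
Under exogeneity and monotonicity, PS = (p₁ − p₀) / (1 − p₀).
PS = (0.11978 − 0.050457) / (1 − 0.050457) = 0.069327 / 0.94954 ≈ 0.0730

PS ≈ 0.073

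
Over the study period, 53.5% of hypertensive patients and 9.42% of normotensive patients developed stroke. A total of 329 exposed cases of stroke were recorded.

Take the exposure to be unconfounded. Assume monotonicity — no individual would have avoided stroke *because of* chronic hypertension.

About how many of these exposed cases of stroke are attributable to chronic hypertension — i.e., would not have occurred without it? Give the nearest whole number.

p₁ = 0.535, p₀ = 0.0942.
PN = (p₁ − p₀)/p₁ = (0.535 − 0.0942) / 0.535 ≈ 0.82393.
Attributable cases ≈ PN × (exposed cases) = 0.82393 × 329 ≈ 271.07.

about 271 cases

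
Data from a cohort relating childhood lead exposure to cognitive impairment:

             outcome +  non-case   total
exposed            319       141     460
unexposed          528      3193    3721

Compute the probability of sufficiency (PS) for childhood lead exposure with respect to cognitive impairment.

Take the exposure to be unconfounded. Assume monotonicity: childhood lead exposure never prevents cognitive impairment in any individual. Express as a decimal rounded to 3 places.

PS ≈ 0.643

p₁ = P(outcome | exposed) = 319/460 = 0.69348
p₀ = P(outcome | unexposed) = 528/3721 = 0.1419
Under exogeneity and monotonicity, PS = (p₁ − p₀) / (1 − p₀).
PS = (0.69348 − 0.1419) / (1 − 0.1419) = 0.55158 / 0.8581 ≈ 0.6428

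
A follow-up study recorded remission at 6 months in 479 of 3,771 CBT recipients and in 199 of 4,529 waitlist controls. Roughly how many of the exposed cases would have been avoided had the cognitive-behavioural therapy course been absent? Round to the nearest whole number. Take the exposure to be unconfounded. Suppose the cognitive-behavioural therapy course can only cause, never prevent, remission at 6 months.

p₁ = P(outcome | exposed) = 479/3771 = 0.12702
p₀ = P(outcome | unexposed) = 199/4529 = 0.043939
PN = (p₁ − p₀)/p₁ = (0.12702 − 0.043939) / 0.12702 ≈ 0.65408.
Attributable cases ≈ PN × (exposed cases) = 0.65408 × 479 ≈ 313.31.

about 313 cases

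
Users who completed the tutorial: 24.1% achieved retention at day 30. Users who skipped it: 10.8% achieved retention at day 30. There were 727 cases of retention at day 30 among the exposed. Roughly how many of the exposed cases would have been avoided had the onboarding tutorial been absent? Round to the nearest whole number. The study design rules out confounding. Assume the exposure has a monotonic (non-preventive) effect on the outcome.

p₁ = 0.241, p₀ = 0.108.
PN = (p₁ − p₀)/p₁ = (0.241 − 0.108) / 0.241 ≈ 0.55187.
Attributable cases ≈ PN × (exposed cases) = 0.55187 × 727 ≈ 401.21.

about 401 cases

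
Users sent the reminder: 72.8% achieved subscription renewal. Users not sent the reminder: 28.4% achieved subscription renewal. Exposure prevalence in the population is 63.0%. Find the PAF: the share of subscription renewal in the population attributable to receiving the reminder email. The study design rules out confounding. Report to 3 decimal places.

p₁ = 0.728, p₀ = 0.284.
Overall risk P(Y=1) = π·p₁ + (1−π)·p₀ = 0.63×0.728 + 0.37×0.284 = 0.56372.
Under exogeneity, PAF = [P(Y=1) − p₀] / P(Y=1).
PAF = (0.56372 − 0.284) / 0.56372 ≈ 0.4962

PAF ≈ 0.496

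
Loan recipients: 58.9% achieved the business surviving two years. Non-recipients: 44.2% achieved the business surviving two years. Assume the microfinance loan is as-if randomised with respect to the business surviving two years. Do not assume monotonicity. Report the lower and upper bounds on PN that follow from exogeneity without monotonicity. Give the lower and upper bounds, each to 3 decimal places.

0.250 ≤ PN ≤ 0.947

p₁ = 0.589, p₀ = 0.442.
Under exogeneity alone the bounds on PN are max{0,(p₁−p₀)/p₁} ≤ PN ≤ min{1,(1−p₀)/p₁}.
  lower = (p₁ − p₀)/p₁ = 0.147 / 0.589 ≈ 0.2496
  upper = min{1, (1 − p₀)/p₁} = 0.558 / 0.589 ≈ 0.9474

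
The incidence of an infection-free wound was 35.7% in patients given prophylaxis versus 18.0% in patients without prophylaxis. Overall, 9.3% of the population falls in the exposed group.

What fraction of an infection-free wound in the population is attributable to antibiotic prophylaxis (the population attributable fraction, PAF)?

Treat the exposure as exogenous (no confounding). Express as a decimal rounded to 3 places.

PAF ≈ 0.084

p₁ = 0.357, p₀ = 0.18.
Overall risk P(Y=1) = π·p₁ + (1−π)·p₀ = 0.093×0.357 + 0.907×0.18 = 0.19646.
Under exogeneity, PAF = [P(Y=1) − p₀] / P(Y=1).
PAF = (0.19646 − 0.18) / 0.19646 ≈ 0.0838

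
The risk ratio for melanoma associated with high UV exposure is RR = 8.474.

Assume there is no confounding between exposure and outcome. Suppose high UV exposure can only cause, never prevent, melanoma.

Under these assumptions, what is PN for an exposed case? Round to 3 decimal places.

Under exogeneity and monotonicity, PN = (RR − 1) / RR = 1 − 1/RR.
PN = (8.474 − 1) / 8.474 = 7.474 / 8.474 ≈ 0.8820

PN ≈ 0.882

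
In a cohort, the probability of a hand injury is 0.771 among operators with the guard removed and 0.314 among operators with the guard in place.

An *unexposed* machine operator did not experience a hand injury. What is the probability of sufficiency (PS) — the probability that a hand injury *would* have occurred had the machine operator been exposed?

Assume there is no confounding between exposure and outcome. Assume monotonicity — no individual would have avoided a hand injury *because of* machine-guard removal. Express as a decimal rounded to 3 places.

Let p₁ = 0.771, p₀ = 0.314.
Under exogeneity and monotonicity, PS = (p₁ − p₀) / (1 − p₀).
PS = (0.771 − 0.314) / (1 − 0.314) = 0.457 / 0.686 ≈ 0.6662

PS ≈ 0.666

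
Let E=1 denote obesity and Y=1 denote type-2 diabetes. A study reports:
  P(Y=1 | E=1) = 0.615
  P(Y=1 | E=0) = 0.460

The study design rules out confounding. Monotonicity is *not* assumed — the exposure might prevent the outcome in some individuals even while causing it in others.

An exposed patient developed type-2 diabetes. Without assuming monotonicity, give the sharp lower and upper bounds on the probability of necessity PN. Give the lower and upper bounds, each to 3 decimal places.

0.252 ≤ PN ≤ 0.878

Let p₁ = 0.615, p₀ = 0.46.
Under exogeneity alone the bounds on PN are max{0,(p₁−p₀)/p₁} ≤ PN ≤ min{1,(1−p₀)/p₁}.
  lower = (p₁ − p₀)/p₁ = 0.155 / 0.615 ≈ 0.2520
  upper = min{1, (1 − p₀)/p₁} = 0.54 / 0.615 ≈ 0.8780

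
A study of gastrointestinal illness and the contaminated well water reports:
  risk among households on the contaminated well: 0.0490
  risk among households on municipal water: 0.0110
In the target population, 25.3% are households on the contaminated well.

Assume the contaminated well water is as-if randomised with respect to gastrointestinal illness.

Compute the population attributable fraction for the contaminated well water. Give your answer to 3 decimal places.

Let p₁ = 0.049, p₀ = 0.011.
Overall risk P(Y=1) = π·p₁ + (1−π)·p₀ = 0.253×0.049 + 0.747×0.011 = 0.020614.
Under exogeneity, PAF = [P(Y=1) − p₀] / P(Y=1).
PAF = (0.020614 − 0.011) / 0.020614 ≈ 0.4664

PAF ≈ 0.466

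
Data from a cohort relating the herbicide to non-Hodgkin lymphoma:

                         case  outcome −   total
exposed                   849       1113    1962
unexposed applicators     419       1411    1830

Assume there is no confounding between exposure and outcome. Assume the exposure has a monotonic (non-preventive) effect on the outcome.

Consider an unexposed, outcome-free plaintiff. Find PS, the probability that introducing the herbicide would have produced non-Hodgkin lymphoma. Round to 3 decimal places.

PS ≈ 0.264

p₁ = P(outcome | exposed) = 849/1962 = 0.43272
p₀ = P(outcome | unexposed) = 419/1830 = 0.22896
Under exogeneity and monotonicity, PS = (p₁ − p₀) / (1 − p₀).
PS = (0.43272 − 0.22896) / (1 − 0.22896) = 0.20376 / 0.77104 ≈ 0.2643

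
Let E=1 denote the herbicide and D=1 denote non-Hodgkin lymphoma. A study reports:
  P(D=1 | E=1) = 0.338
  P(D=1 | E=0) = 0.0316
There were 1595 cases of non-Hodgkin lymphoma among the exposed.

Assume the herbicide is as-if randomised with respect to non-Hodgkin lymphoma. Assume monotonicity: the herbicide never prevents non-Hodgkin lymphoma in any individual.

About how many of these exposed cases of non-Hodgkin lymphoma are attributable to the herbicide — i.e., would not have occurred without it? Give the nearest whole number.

Let p₁ = 0.338, p₀ = 0.0316.
PN = (p₁ − p₀)/p₁ = (0.338 − 0.0316) / 0.338 ≈ 0.90651.
Attributable cases ≈ PN × (exposed cases) = 0.90651 × 1595 ≈ 1445.88.

about 1446 cases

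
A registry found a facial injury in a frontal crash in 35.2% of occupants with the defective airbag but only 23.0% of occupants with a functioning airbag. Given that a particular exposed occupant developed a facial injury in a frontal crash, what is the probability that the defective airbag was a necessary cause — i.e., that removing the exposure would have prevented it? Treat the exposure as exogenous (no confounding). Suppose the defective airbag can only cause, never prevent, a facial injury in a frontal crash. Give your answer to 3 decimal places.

p₁ = 0.352, p₀ = 0.23.
Under exogeneity and monotonicity, PN = (p₁ − p₀) / p₁.
PN = (0.352 − 0.23) / 0.352 = 0.122 / 0.352 ≈ 0.3466

PN ≈ 0.347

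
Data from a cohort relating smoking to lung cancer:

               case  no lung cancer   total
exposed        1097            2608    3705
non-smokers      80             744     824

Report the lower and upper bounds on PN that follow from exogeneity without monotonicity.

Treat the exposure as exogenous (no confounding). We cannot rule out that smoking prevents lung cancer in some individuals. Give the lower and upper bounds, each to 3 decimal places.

0.672 ≤ PN ≤ 1.000

p₁ = P(outcome | exposed) = 1097/3705 = 0.29609
p₀ = P(outcome | unexposed) = 80/824 = 0.097087
Under exogeneity alone the bounds on PN are max{0,(p₁−p₀)/p₁} ≤ PN ≤ min{1,(1−p₀)/p₁}.
  lower = (p₁ − p₀)/p₁ = 0.199 / 0.29609 ≈ 0.6721
  upper = min{1, (1 − p₀)/p₁} = 0.90291 / 0.29609 ≈ 3.0495 → capped at 1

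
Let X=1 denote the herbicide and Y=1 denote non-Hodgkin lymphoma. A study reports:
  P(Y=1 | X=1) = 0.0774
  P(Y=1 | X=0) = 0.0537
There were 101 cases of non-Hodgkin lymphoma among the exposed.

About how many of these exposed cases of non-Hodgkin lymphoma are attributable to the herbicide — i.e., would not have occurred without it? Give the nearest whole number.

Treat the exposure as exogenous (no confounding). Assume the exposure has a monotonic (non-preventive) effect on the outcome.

Let p₁ = 0.0774, p₀ = 0.0537.
PN = (p₁ − p₀)/p₁ = (0.0774 − 0.0537) / 0.0774 ≈ 0.30620.
Attributable cases ≈ PN × (exposed cases) = 0.30620 × 101 ≈ 30.93.

about 31 cases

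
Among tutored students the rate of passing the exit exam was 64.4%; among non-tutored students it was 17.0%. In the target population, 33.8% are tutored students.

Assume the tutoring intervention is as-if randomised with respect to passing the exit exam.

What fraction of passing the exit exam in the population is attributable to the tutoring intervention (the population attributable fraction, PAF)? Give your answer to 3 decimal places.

p₁ = 0.644, p₀ = 0.17.
Overall risk P(Y=1) = π·p₁ + (1−π)·p₀ = 0.338×0.644 + 0.662×0.17 = 0.33021.
Under exogeneity, PAF = [P(Y=1) − p₀] / P(Y=1).
PAF = (0.33021 − 0.17) / 0.33021 ≈ 0.4852

PAF ≈ 0.485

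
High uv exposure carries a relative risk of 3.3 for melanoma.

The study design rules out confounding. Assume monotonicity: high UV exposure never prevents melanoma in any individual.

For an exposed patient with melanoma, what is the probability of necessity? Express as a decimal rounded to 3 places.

PN ≈ 0.697

Under exogeneity and monotonicity, PN = (RR − 1) / RR = 1 − 1/RR.
PN = (3.3 − 1) / 3.3 = 2.3 / 3.3 ≈ 0.6970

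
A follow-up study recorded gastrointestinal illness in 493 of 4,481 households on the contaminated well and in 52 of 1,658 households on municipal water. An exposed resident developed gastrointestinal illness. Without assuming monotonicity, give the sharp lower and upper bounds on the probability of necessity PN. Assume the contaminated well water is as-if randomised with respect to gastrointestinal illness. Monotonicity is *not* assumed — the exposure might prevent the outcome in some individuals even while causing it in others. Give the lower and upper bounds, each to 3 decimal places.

0.715 ≤ PN ≤ 1.000

p₁ = P(outcome | exposed) = 493/4481 = 0.11002
p₀ = P(outcome | unexposed) = 52/1658 = 0.031363
Under exogeneity alone the bounds on PN are max{0,(p₁−p₀)/p₁} ≤ PN ≤ min{1,(1−p₀)/p₁}.
  lower = (p₁ − p₀)/p₁ = 0.078657 / 0.11002 ≈ 0.7149
  upper = min{1, (1 − p₀)/p₁} = 0.96864 / 0.11002 ≈ 8.8042 → capped at 1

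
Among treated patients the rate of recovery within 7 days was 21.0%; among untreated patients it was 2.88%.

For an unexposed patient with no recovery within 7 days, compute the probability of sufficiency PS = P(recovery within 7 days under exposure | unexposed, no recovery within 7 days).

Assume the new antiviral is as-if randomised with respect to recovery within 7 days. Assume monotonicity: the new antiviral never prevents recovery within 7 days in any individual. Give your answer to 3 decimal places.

p₁ = 0.21, p₀ = 0.0288.
Under exogeneity and monotonicity, PS = (p₁ − p₀) / (1 − p₀).
PS = (0.21 − 0.0288) / (1 − 0.0288) = 0.1812 / 0.9712 ≈ 0.1866

PS ≈ 0.187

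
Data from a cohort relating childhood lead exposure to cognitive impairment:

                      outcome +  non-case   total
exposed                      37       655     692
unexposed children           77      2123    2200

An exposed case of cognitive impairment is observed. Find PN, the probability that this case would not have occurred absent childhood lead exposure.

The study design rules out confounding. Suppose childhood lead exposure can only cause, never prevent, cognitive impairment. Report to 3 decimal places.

p₁ = P(outcome | exposed) = 37/692 = 0.053468
p₀ = P(outcome | unexposed) = 77/2200 = 0.035
Under exogeneity and monotonicity, PN = (p₁ − p₀)/p₁.
PN = (0.053468 − 0.035) / 0.053468 ≈ 0.3454

PN ≈ 0.345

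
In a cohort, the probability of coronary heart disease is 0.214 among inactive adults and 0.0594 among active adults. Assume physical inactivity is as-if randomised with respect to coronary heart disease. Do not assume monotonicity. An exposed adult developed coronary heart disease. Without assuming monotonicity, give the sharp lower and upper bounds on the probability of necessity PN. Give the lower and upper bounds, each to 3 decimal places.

0.722 ≤ PN ≤ 1.000

Let p₁ = 0.214, p₀ = 0.0594.
Under exogeneity alone the bounds on PN are max{0,(p₁−p₀)/p₁} ≤ PN ≤ min{1,(1−p₀)/p₁}.
  lower = (p₁ − p₀)/p₁ = 0.1546 / 0.214 ≈ 0.7224
  upper = min{1, (1 − p₀)/p₁} = 0.9406 / 0.214 ≈ 4.3953 → capped at 1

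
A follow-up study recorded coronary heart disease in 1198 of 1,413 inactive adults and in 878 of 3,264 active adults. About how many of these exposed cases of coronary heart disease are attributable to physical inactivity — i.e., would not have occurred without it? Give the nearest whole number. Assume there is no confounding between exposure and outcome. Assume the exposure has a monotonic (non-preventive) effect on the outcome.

about 818 cases

p₁ = P(outcome | exposed) = 1198/1413 = 0.84784
p₀ = P(outcome | unexposed) = 878/3264 = 0.269
PN = (p₁ − p₀)/p₁ = (0.84784 − 0.269) / 0.84784 ≈ 0.68273.
Attributable cases ≈ PN × (exposed cases) = 0.68273 × 1198 ≈ 817.91.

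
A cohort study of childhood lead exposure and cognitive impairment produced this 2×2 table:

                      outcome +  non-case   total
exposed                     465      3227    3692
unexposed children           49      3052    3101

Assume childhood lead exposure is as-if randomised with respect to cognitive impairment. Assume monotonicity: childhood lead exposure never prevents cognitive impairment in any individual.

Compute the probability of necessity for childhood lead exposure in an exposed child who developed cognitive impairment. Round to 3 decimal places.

p₁ = P(outcome | exposed) = 465/3692 = 0.12595
p₀ = P(outcome | unexposed) = 49/3101 = 0.015801
Under exogeneity and monotonicity, PN = (p₁ − p₀)/p₁.
PN = (0.12595 − 0.015801) / 0.12595 ≈ 0.8745

PN ≈ 0.875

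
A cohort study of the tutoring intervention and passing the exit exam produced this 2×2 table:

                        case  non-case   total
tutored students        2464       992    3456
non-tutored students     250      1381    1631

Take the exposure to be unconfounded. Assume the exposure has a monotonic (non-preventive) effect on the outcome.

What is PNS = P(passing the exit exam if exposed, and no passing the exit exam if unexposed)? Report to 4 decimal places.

p₁ = P(outcome | exposed) = 2464/3456 = 0.71296
p₀ = P(outcome | unexposed) = 250/1631 = 0.15328
Under exogeneity and monotonicity, PNS = p₁ − p₀.
PNS = 0.71296 − 0.15328 = 0.55968

PNS ≈ 0.5597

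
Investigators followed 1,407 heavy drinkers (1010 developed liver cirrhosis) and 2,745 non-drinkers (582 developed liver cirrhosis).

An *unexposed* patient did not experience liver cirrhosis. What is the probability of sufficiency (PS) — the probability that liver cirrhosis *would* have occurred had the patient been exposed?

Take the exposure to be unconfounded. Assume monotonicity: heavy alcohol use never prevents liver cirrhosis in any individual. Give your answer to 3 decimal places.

PS ≈ 0.642

p₁ = P(outcome | exposed) = 1010/1407 = 0.71784
p₀ = P(outcome | unexposed) = 582/2745 = 0.21202
Under exogeneity and monotonicity, PS = (p₁ − p₀) / (1 − p₀).
PS = (0.71784 − 0.21202) / (1 − 0.21202) = 0.50582 / 0.78798 ≈ 0.6419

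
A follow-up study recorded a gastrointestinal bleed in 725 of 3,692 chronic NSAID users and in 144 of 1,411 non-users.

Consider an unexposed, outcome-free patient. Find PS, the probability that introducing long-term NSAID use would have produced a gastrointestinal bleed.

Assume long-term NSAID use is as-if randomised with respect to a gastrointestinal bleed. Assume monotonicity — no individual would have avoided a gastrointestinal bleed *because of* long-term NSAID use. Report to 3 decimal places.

PS ≈ 0.105

p₁ = P(outcome | exposed) = 725/3692 = 0.19637
p₀ = P(outcome | unexposed) = 144/1411 = 0.10206
Under exogeneity and monotonicity, PS = (p₁ − p₀) / (1 − p₀).
PS = (0.19637 − 0.10206) / (1 − 0.10206) = 0.094315 / 0.89794 ≈ 0.1050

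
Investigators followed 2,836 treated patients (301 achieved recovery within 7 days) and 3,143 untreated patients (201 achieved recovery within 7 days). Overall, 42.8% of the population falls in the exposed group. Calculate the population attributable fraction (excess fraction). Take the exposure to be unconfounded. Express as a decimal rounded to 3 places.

PAF ≈ 0.220

p₁ = P(outcome | exposed) = 301/2836 = 0.10614
p₀ = P(outcome | unexposed) = 201/3143 = 0.063952
Overall risk P(Y=1) = π·p₁ + (1−π)·p₀ = 0.428×0.10614 + 0.572×0.063952 = 0.082006.
Under exogeneity, PAF = [P(Y=1) − p₀] / P(Y=1).
PAF = (0.082006 − 0.063952) / 0.082006 ≈ 0.2202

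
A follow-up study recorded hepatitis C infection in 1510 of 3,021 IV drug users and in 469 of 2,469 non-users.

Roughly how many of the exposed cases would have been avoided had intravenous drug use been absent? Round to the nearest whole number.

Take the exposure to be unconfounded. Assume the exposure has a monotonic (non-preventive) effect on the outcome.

p₁ = P(outcome | exposed) = 1510/3021 = 0.49983
p₀ = P(outcome | unexposed) = 469/2469 = 0.18996
PN = (p₁ − p₀)/p₁ = (0.49983 − 0.18996) / 0.49983 ≈ 0.61996.
Attributable cases ≈ PN × (exposed cases) = 0.61996 × 1510 ≈ 936.14.

about 936 cases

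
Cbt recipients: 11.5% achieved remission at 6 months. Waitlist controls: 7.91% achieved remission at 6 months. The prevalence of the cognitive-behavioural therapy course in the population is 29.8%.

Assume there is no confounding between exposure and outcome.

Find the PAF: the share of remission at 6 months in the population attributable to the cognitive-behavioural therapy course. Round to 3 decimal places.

p₁ = 0.115, p₀ = 0.0791.
Overall risk P(Y=1) = π·p₁ + (1−π)·p₀ = 0.298×0.115 + 0.702×0.0791 = 0.089798.
Under exogeneity, PAF = [P(Y=1) − p₀] / P(Y=1).
PAF = (0.089798 − 0.0791) / 0.089798 ≈ 0.1191

PAF ≈ 0.119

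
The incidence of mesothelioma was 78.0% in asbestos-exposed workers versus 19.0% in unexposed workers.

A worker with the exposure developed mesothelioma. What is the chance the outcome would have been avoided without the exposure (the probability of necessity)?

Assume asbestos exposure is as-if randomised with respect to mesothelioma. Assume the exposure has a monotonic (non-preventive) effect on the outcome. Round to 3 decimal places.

PN ≈ 0.756

p₁ = 0.78, p₀ = 0.19.
Under exogeneity and monotonicity, PN = (p₁ − p₀) / p₁.
PN = (0.78 − 0.19) / 0.78 = 0.59 / 0.78 ≈ 0.7564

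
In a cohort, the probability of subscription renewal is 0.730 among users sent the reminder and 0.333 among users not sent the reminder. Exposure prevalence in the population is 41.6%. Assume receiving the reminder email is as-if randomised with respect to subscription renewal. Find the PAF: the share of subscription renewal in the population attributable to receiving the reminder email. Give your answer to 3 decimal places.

Let p₁ = 0.73, p₀ = 0.333.
Overall risk P(Y=1) = π·p₁ + (1−π)·p₀ = 0.416×0.73 + 0.584×0.333 = 0.49815.
Under exogeneity, PAF = [P(Y=1) − p₀] / P(Y=1).
PAF = (0.49815 − 0.333) / 0.49815 ≈ 0.3315

PAF ≈ 0.332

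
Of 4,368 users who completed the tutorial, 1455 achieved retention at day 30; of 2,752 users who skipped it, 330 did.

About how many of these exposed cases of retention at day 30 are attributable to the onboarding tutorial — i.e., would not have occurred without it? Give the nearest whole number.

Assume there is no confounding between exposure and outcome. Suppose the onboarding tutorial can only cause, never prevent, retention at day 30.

p₁ = P(outcome | exposed) = 1455/4368 = 0.3331
p₀ = P(outcome | unexposed) = 330/2752 = 0.11991
PN = (p₁ − p₀)/p₁ = (0.3331 − 0.11991) / 0.3331 ≈ 0.64001.
Attributable cases ≈ PN × (exposed cases) = 0.64001 × 1455 ≈ 931.22.

about 931 cases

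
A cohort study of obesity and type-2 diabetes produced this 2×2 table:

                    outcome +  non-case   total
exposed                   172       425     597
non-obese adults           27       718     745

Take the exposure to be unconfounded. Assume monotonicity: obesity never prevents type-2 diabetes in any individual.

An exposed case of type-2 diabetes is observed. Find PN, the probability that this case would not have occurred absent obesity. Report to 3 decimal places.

PN ≈ 0.874

p₁ = P(outcome | exposed) = 172/597 = 0.28811
p₀ = P(outcome | unexposed) = 27/745 = 0.036242
Under exogeneity and monotonicity, PN = (p₁ − p₀) / p₁.
PN = (0.28811 − 0.036242) / 0.28811 = 0.25187 / 0.28811 ≈ 0.8742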